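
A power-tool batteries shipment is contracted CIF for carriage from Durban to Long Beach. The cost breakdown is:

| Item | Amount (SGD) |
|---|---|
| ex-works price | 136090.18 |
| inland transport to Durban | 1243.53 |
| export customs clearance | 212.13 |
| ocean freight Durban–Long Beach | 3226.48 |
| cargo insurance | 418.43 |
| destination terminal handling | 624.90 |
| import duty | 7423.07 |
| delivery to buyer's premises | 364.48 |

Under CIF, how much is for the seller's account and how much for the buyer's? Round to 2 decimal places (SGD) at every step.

CIF: the seller pays costs through ocean freight and marine insurance to the destination port.
Seller's account: goods 136090.18 + inland to port 1243.53 + export clearance 212.13 + freight 3226.48 + insurance 418.43 = 141190.75
Buyer's account: destination terminal 624.90 + duty 7423.07 + delivery 364.48 = 8412.45

Seller: SGD 141190.75; buyer: SGD 8412.45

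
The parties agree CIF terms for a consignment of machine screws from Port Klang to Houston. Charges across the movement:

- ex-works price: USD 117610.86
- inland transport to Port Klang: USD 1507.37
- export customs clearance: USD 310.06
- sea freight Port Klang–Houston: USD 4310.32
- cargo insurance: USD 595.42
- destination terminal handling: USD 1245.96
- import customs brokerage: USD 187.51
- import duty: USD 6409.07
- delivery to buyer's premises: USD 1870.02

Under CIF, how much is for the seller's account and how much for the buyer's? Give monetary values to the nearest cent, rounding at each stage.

Seller: USD 124334.03; buyer: USD 9712.56

CIF: the seller pays costs through ocean freight and marine insurance to the destination port.
Seller's account: goods 117610.86 + inland to port 1507.37 + export clearance 310.06 + freight 4310.32 + insurance 595.42 = 124334.03
Buyer's account: destination terminal 1245.96 + brokerage 187.51 + duty 6409.07 + delivery 1870.02 = 9712.56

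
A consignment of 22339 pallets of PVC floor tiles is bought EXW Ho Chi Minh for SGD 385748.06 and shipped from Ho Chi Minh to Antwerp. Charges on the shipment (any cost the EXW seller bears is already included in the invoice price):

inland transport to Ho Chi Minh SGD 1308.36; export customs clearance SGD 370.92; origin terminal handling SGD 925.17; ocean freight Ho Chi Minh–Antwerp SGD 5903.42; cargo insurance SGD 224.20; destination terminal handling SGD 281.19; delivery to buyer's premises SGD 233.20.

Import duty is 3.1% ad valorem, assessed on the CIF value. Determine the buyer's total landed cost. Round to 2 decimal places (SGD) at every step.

EXW: the seller makes goods available at their premises; the buyer bears all onward costs.
CIF value = EXW price + inland to port + export clearance + origin terminal + freight + insurance = 385748.06 + 1308.36 + 370.92 + 925.17 + 5903.42 + 224.20 = 394480.13
Import duty = 394480.13 × 3.1% = 12228.88
Buyer bears: inland to port 1308.36 + export clearance 370.92 + origin terminal 925.17 + freight 5903.42 + insurance 224.20 + destination terminal 281.19 + delivery 233.20 + duty 12228.88 = 21475.34
Landed cost = invoice 385748.06 + 21475.34 = 407223.40

Total landed cost: SGD 407223.40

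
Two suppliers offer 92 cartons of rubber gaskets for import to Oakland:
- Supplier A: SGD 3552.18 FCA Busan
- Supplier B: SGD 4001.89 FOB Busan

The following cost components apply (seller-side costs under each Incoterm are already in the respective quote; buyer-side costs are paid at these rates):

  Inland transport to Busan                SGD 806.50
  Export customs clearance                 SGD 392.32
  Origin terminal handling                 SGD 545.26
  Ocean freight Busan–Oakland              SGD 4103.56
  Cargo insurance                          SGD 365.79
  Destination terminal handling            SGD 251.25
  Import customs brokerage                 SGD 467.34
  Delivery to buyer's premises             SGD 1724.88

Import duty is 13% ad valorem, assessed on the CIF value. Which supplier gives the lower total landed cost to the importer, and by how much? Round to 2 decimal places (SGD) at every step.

Supplier A (FCA):
CIF value = FCA price + origin terminal + freight + insurance = 3552.18 + 545.26 + 4103.56 + 365.79 = 8566.79
Import duty = 8566.79 × 13% = 1113.68
Buyer bears (A): 545.26 + 4103.56 + 365.79 + 251.25 + 467.34 + 1724.88 = 7458.08
Landed cost (A) = invoice 3552.18 + 7458.08 + duty 1113.68 = 12123.94
Supplier B (FOB):
CIF value = FOB price + freight + insurance = 4001.89 + 4103.56 + 365.79 = 8471.24
Import duty = 8471.24 × 13% = 1101.26
Buyer bears (B): 4103.56 + 365.79 + 251.25 + 467.34 + 1724.88 = 6912.82
Landed cost (B) = invoice 4001.89 + 6912.82 + duty 1101.26 = 12015.97
Difference = |12123.94 − 12015.97| = 107.97

Supplier B is cheaper by SGD 107.97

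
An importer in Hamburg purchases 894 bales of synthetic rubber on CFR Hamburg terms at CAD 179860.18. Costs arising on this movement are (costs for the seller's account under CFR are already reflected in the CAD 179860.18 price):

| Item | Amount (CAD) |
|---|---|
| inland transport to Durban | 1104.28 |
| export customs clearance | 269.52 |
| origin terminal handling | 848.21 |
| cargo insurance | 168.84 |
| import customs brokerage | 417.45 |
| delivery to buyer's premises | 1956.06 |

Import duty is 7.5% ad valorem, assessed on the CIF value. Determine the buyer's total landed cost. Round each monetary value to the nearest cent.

Total landed cost: CAD 195904.71

CFR: the seller pays costs through ocean freight to the destination port, but not insurance.
Already in the invoice (seller's account under CFR): inland to port, export clearance, origin terminal — exclude.
CIF value = CFR price + insurance = 179860.18 + 168.84 = 180029.02
Import duty = 180029.02 × 7.5% = 13502.18
Buyer bears: insurance 168.84 + brokerage 417.45 + delivery 1956.06 + duty 13502.18 = 16044.53
Landed cost = invoice 179860.18 + 16044.53 = 195904.71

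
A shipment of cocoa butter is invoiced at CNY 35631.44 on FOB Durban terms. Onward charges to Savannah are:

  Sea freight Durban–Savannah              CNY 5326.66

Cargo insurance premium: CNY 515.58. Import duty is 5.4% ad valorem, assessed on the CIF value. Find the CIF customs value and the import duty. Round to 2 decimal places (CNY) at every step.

CIF value: CNY 41473.68; import duty: CNY 2239.58

CIF = FOB price + freight + insurance
CIF = 35631.44 + 5326.66 + 515.58 = 41473.68
Import duty = 41473.68 × 5.4% = 2239.58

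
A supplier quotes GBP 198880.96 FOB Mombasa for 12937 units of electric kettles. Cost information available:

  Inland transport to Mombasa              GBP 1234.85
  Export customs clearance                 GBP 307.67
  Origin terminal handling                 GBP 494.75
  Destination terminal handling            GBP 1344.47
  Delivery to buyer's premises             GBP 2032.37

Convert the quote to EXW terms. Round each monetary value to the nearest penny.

EXW price: GBP 196843.69

Not relevant to the conversion: delivery, destination terminal — on the buyer under both terms; not part of either seller's price.
From FOB to EXW, the seller no longer bears: inland to port, export clearance, origin terminal.
EXW price = 198880.96 − 1234.85 − 307.67 − 494.75 = 196843.69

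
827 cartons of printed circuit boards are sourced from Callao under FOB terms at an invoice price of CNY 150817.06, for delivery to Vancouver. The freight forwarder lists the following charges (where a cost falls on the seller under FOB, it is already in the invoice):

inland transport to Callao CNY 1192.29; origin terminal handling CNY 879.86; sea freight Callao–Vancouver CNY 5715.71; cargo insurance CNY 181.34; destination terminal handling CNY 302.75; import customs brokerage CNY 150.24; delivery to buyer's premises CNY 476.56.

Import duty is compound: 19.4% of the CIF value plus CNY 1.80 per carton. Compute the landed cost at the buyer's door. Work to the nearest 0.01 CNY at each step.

FOB: the seller bears costs until goods are on board at the origin port; the buyer bears freight, insurance and all costs thereafter.
Already in the invoice (seller's account under FOB): inland to port, origin terminal — exclude.
CIF value = FOB price + freight + insurance = 150817.06 + 5715.71 + 181.34 = 156714.11
Ad valorem component: 156714.11 × 19.4% = 30402.54
Specific component: 827 × 1.80 = 1488.60
Import duty = 30402.54 + 1488.60 = 31891.14
Buyer bears: freight 5715.71 + insurance 181.34 + destination terminal 302.75 + brokerage 150.24 + delivery 476.56 + duty 31891.14 = 38717.74
Landed cost = invoice 150817.06 + 38717.74 = 189534.80

Total landed cost: CNY 189534.80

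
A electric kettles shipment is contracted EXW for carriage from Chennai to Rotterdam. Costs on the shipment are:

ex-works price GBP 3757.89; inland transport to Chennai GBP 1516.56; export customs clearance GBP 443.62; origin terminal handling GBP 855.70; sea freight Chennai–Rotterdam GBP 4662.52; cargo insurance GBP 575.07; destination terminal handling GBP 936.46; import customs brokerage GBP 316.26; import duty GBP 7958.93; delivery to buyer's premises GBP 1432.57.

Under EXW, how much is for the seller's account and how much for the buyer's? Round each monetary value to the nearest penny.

EXW: the seller makes goods available at their premises; the buyer bears all onward costs.
Seller's account: goods 3757.89 = 3757.89
Buyer's account: inland to port 1516.56 + export clearance 443.62 + origin terminal 855.70 + freight 4662.52 + insurance 575.07 + destination terminal 936.46 + brokerage 316.26 + duty 7958.93 + delivery 1432.57 = 18697.69

Seller: GBP 3757.89; buyer: GBP 18697.69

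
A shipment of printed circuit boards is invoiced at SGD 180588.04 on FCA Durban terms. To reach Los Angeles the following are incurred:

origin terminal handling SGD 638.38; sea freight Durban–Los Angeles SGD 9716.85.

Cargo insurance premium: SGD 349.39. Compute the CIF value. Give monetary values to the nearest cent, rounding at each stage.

CIF value: SGD 191292.66

CIF = FCA price + pre-shipment costs + freight + insurance
CIF = 180588.04 + 638.38 + 9716.85 + 349.39 = 191292.66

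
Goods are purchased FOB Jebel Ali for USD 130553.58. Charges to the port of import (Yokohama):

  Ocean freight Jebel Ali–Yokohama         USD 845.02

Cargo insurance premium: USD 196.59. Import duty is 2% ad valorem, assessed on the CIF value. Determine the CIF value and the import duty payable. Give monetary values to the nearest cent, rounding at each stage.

CIF value: USD 131595.19; import duty: USD 2631.90

CIF = FOB price + freight + insurance
CIF = 130553.58 + 845.02 + 196.59 = 131595.19
Import duty = 131595.19 × 2% = 2631.90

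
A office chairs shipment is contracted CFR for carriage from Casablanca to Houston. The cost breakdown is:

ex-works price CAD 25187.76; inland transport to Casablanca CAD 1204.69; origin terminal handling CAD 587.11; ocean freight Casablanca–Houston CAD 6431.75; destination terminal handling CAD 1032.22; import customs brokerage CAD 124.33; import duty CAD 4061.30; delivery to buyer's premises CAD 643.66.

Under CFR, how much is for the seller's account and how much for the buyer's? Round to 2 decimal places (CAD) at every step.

CFR: the seller pays costs through ocean freight to the destination port, but not insurance.
Seller's account: goods 25187.76 + inland to port 1204.69 + origin terminal 587.11 + freight 6431.75 = 33411.31
Buyer's account: destination terminal 1032.22 + brokerage 124.33 + duty 4061.30 + delivery 643.66 = 5861.51

Seller: CAD 33411.31; buyer: CAD 5861.51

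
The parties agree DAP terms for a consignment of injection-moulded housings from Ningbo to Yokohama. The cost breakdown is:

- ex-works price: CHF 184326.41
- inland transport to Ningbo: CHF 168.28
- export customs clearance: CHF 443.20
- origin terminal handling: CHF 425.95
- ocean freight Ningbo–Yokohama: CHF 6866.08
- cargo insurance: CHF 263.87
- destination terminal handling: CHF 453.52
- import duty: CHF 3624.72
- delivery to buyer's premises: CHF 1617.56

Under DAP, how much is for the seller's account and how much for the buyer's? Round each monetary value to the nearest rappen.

DAP: the seller bears all costs to the named destination except import duty and clearance.
Seller's account: goods 184326.41 + inland to port 168.28 + export clearance 443.20 + origin terminal 425.95 + freight 6866.08 + insurance 263.87 + destination terminal 453.52 + delivery 1617.56 = 194564.87
Buyer's account: duty 3624.72 = 3624.72

Seller: CHF 194564.87; buyer: CHF 3624.72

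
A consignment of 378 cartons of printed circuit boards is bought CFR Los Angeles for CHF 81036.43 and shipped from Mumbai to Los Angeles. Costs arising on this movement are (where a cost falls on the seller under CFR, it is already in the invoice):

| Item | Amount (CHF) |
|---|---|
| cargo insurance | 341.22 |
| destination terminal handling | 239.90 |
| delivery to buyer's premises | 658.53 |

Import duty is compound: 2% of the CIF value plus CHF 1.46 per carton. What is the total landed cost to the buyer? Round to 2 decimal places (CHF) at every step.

CFR: the seller pays costs through ocean freight to the destination port, but not insurance.
CIF value = CFR price + insurance = 81036.43 + 341.22 = 81377.65
Ad valorem component: 81377.65 × 2% = 1627.55
Specific component: 378 × 1.46 = 551.88
Import duty = 1627.55 + 551.88 = 2179.43
Buyer bears: insurance 341.22 + destination terminal 239.90 + delivery 658.53 + duty 2179.43 = 3419.08
Landed cost = invoice 81036.43 + 3419.08 = 84455.51

Total landed cost: CHF 84455.51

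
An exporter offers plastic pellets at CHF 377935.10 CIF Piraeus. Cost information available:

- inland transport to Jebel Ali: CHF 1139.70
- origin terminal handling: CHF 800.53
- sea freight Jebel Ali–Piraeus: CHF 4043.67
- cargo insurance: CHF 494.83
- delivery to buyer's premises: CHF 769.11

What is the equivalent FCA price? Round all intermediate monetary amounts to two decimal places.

Not relevant to the conversion: inland to port — on the seller under both CIF and FCA; already in the CIF price and stays in the FCA price. delivery — on the buyer under both terms; not part of either seller's price.
From CIF to FCA, the seller no longer bears: origin terminal, freight, insurance.
FCA price = 377935.10 − 800.53 − 4043.67 − 494.83 = 372596.07

FCA price: CHF 372596.07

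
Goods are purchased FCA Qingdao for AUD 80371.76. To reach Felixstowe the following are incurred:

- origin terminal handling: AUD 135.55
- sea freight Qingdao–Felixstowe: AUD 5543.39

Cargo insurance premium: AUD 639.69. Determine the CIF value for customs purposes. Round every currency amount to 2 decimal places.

CIF value: AUD 86690.39

CIF = FCA price + pre-shipment costs + freight + insurance
CIF = 80371.76 + 135.55 + 5543.39 + 639.69 = 86690.39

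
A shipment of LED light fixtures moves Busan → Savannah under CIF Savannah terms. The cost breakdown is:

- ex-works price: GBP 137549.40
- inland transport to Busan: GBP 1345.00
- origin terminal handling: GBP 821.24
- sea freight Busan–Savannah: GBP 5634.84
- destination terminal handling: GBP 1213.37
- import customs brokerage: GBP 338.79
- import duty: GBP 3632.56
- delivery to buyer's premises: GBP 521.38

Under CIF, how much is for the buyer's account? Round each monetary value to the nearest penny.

CIF: the seller pays costs through ocean freight and marine insurance to the destination port.
Seller's account: goods 137549.40 + inland to port 1345.00 + origin terminal 821.24 + freight 5634.84 = 145350.48
Buyer's account: destination terminal 1213.37 + brokerage 338.79 + duty 3632.56 + delivery 521.38 = 5706.10

Buyer's account: GBP 5706.10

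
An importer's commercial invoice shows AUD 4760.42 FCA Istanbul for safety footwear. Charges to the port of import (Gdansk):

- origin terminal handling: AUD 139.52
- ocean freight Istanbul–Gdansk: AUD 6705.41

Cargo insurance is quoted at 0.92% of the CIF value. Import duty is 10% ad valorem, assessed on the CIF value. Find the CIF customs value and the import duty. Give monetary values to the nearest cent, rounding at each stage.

Let C be the CIF value. C = FCA price + pre-shipment costs + freight + 0.92% × C
C − 0.92% × C = 4760.42 + 139.52 + 6705.41
0.9908 × C = 11605.35
C = 11605.35 / 0.9908 = 11713.11
Insurance premium = 0.92% × 11713.11 = 107.76
Import duty = 11713.11 × 10% = 1171.31

CIF value: AUD 11713.11; import duty: AUD 1171.31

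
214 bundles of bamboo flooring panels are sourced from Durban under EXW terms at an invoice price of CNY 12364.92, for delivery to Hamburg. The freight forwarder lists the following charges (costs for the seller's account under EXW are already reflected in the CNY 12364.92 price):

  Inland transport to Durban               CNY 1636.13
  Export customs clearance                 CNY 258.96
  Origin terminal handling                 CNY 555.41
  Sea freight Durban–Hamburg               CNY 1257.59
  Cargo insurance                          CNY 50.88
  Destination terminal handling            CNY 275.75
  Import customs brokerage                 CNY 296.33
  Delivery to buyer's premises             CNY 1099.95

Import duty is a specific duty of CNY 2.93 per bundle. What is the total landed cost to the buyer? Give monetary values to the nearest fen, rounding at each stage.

Total landed cost: CNY 18422.94

EXW: the seller makes goods available at their premises; the buyer bears all onward costs.
CIF value = EXW price + inland to port + export clearance + origin terminal + freight + insurance = 12364.92 + 1636.13 + 258.96 + 555.41 + 1257.59 + 50.88 = 16123.89
Import duty = 214 × 2.93 = 627.02
Buyer bears: inland to port 1636.13 + export clearance 258.96 + origin terminal 555.41 + freight 1257.59 + insurance 50.88 + destination terminal 275.75 + brokerage 296.33 + delivery 1099.95 + duty 627.02 = 6058.02
Landed cost = invoice 12364.92 + 6058.02 = 18422.94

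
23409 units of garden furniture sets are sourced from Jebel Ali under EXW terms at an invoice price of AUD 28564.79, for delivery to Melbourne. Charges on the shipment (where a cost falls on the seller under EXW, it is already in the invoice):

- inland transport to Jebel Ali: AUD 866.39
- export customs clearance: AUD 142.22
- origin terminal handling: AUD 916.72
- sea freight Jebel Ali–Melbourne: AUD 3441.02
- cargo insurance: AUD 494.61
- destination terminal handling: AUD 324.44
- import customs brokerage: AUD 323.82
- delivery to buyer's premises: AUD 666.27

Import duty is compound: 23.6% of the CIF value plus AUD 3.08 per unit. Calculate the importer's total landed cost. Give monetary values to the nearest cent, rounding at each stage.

Total landed cost: AUD 115964.48

EXW: the seller makes goods available at their premises; the buyer bears all onward costs.
CIF value = EXW price + inland to port + export clearance + origin terminal + freight + insurance = 28564.79 + 866.39 + 142.22 + 916.72 + 3441.02 + 494.61 = 34425.75
Ad valorem component: 34425.75 × 23.6% = 8124.48
Specific component: 23409 × 3.08 = 72099.72
Import duty = 8124.48 + 72099.72 = 80224.20
Buyer bears: inland to port 866.39 + export clearance 142.22 + origin terminal 916.72 + freight 3441.02 + insurance 494.61 + destination terminal 324.44 + brokerage 323.82 + delivery 666.27 + duty 80224.20 = 87399.69
Landed cost = invoice 28564.79 + 87399.69 = 115964.48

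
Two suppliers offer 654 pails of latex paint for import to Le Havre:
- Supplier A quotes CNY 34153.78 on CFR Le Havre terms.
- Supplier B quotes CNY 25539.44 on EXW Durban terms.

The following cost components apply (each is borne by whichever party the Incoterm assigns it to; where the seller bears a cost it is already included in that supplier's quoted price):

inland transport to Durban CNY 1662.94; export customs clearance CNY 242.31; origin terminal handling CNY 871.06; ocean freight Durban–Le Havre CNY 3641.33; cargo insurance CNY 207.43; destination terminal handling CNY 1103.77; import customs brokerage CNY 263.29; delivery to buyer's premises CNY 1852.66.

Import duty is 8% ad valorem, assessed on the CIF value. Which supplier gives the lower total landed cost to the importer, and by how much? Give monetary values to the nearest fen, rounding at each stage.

Supplier B is cheaper by CNY 2372.44

Supplier A (CFR):
CIF value = CFR price + insurance = 34153.78 + 207.43 = 34361.21
Import duty = 34361.21 × 8% = 2748.90
Buyer bears (A): 207.43 + 1103.77 + 263.29 + 1852.66 = 3427.15
Landed cost (A) = invoice 34153.78 + 3427.15 + duty 2748.90 = 40329.83
Supplier B (EXW):
CIF value = EXW price + inland to port + export clearance + origin terminal + freight + insurance = 25539.44 + 1662.94 + 242.31 + 871.06 + 3641.33 + 207.43 = 32164.51
Import duty = 32164.51 × 8% = 2573.16
Buyer bears (B): 1662.94 + 242.31 + 871.06 + 3641.33 + 207.43 + 1103.77 + 263.29 + 1852.66 = 9844.79
Landed cost (B) = invoice 25539.44 + 9844.79 + duty 2573.16 = 37957.39
Difference = |40329.83 − 37957.39| = 2372.44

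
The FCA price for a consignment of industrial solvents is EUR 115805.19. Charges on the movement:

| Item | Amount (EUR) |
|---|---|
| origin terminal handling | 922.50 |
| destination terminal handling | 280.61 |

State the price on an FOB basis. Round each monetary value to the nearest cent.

Not relevant to the conversion: destination terminal — on the buyer under both terms; not part of either seller's price.
From FCA to FOB, the seller additionally bears: origin terminal.
FOB price = 115805.19 + 922.50 = 116727.69

FOB price: EUR 116727.69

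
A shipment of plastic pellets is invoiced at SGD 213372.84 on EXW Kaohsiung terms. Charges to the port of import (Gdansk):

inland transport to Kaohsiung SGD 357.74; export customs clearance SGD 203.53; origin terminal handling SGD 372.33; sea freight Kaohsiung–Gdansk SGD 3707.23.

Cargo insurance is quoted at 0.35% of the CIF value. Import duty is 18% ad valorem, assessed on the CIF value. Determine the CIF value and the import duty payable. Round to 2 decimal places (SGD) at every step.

CIF value: SGD 218779.40; import duty: SGD 39380.29

Let C be the CIF value. C = EXW price + pre-shipment costs + freight + 0.35% × C
C − 0.35% × C = 213372.84 + 357.74 + 203.53 + 372.33 + 3707.23
0.9965 × C = 218013.67
C = 218013.67 / 0.9965 = 218779.40
Insurance premium = 0.35% × 218779.40 = 765.73
Import duty = 218779.40 × 18% = 39380.29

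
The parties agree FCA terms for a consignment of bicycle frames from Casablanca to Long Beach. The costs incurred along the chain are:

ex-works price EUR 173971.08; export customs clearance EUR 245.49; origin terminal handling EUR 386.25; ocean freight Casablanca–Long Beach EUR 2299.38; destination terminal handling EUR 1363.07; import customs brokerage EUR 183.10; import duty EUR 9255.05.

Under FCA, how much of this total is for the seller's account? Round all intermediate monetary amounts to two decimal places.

Seller's account: EUR 174216.57

FCA: the seller delivers export-cleared goods to the carrier; the buyer bears costs from that point.
Seller's account: goods 173971.08 + export clearance 245.49 = 174216.57
Buyer's account: origin terminal 386.25 + freight 2299.38 + destination terminal 1363.07 + brokerage 183.10 + duty 9255.05 = 13486.85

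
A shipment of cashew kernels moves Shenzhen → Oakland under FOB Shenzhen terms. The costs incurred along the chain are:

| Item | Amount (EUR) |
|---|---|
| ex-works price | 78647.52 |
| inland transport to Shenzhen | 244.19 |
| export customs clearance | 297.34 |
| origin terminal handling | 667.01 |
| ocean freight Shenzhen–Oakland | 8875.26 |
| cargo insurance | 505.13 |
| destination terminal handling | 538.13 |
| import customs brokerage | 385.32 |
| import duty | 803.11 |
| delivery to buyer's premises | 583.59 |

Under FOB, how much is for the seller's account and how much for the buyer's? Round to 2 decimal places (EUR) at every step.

FOB: the seller bears costs until goods are on board at the origin port; the buyer bears freight, insurance and all costs thereafter.
Seller's account: goods 78647.52 + inland to port 244.19 + export clearance 297.34 + origin terminal 667.01 = 79856.06
Buyer's account: freight 8875.26 + insurance 505.13 + destination terminal 538.13 + brokerage 385.32 + duty 803.11 + delivery 583.59 = 11690.54

Seller: EUR 79856.06; buyer: EUR 11690.54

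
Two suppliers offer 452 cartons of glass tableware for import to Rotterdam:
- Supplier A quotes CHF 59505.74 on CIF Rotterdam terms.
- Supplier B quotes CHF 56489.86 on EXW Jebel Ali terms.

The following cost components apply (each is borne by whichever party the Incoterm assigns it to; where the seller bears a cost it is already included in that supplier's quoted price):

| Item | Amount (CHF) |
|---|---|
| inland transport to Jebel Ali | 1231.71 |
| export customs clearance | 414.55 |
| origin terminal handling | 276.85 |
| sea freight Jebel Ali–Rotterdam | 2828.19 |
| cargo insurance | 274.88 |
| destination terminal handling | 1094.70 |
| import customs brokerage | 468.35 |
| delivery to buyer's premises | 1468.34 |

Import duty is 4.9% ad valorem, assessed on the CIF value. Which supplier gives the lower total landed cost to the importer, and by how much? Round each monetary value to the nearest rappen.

Supplier A is cheaper by CHF 2108.81

Supplier A (CIF):
The CIF price already equals the CIF value: 59505.74
Import duty = 59505.74 × 4.9% = 2915.78
Buyer bears (A): 1094.70 + 468.35 + 1468.34 = 3031.39
Landed cost (A) = invoice 59505.74 + 3031.39 + duty 2915.78 = 65452.91
Supplier B (EXW):
CIF value = EXW price + inland to port + export clearance + origin terminal + freight + insurance = 56489.86 + 1231.71 + 414.55 + 276.85 + 2828.19 + 274.88 = 61516.04
Import duty = 61516.04 × 4.9% = 3014.29
Buyer bears (B): 1231.71 + 414.55 + 276.85 + 2828.19 + 274.88 + 1094.70 + 468.35 + 1468.34 = 8057.57
Landed cost (B) = invoice 56489.86 + 8057.57 + duty 3014.29 = 67561.72
Difference = |65452.91 − 67561.72| = 2108.81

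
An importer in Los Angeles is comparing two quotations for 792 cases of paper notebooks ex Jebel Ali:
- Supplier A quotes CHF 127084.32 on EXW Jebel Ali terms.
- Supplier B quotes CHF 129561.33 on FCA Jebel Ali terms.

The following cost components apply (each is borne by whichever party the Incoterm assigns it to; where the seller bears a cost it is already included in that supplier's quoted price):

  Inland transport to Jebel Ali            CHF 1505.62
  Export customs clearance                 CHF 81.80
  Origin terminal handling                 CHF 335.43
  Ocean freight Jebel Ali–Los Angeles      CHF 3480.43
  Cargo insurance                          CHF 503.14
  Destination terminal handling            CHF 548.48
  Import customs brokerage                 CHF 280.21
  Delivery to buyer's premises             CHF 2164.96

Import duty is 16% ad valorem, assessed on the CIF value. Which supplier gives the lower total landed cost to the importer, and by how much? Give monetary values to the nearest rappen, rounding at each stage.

Supplier A (EXW):
CIF value = EXW price + inland to port + export clearance + origin terminal + freight + insurance = 127084.32 + 1505.62 + 81.80 + 335.43 + 3480.43 + 503.14 = 132990.74
Import duty = 132990.74 × 16% = 21278.52
Buyer bears (A): 1505.62 + 81.80 + 335.43 + 3480.43 + 503.14 + 548.48 + 280.21 + 2164.96 = 8900.07
Landed cost (A) = invoice 127084.32 + 8900.07 + duty 21278.52 = 157262.91
Supplier B (FCA):
CIF value = FCA price + origin terminal + freight + insurance = 129561.33 + 335.43 + 3480.43 + 503.14 = 133880.33
Import duty = 133880.33 × 16% = 21420.85
Buyer bears (B): 335.43 + 3480.43 + 503.14 + 548.48 + 280.21 + 2164.96 = 7312.65
Landed cost (B) = invoice 129561.33 + 7312.65 + duty 21420.85 = 158294.83
Difference = |157262.91 − 158294.83| = 1031.92

Supplier A is cheaper by CHF 1031.92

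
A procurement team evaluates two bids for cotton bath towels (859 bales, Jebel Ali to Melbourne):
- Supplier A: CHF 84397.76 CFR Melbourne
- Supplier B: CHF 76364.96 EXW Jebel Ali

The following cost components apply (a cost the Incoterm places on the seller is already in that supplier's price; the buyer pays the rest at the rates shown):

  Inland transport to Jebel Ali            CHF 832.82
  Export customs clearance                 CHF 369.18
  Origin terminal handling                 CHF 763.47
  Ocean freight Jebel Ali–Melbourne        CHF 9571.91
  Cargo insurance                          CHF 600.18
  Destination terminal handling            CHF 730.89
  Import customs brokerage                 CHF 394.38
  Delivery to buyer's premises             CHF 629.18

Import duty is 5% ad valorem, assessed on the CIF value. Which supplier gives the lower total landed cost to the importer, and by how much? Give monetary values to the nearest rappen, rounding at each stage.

Supplier A (CFR):
CIF value = CFR price + insurance = 84397.76 + 600.18 = 84997.94
Import duty = 84997.94 × 5% = 4249.90
Buyer bears (A): 600.18 + 730.89 + 394.38 + 629.18 = 2354.63
Landed cost (A) = invoice 84397.76 + 2354.63 + duty 4249.90 = 91002.29
Supplier B (EXW):
CIF value = EXW price + inland to port + export clearance + origin terminal + freight + insurance = 76364.96 + 832.82 + 369.18 + 763.47 + 9571.91 + 600.18 = 88502.52
Import duty = 88502.52 × 5% = 4425.13
Buyer bears (B): 832.82 + 369.18 + 763.47 + 9571.91 + 600.18 + 730.89 + 394.38 + 629.18 = 13892.01
Landed cost (B) = invoice 76364.96 + 13892.01 + duty 4425.13 = 94682.10
Difference = |91002.29 − 94682.10| = 3679.81

Supplier A is cheaper by CHF 3679.81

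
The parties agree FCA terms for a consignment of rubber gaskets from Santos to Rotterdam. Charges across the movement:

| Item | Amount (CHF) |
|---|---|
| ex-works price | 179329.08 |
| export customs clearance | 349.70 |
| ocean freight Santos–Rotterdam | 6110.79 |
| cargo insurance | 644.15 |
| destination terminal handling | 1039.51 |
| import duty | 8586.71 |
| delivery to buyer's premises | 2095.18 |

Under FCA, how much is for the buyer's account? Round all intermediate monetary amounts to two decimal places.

Buyer's account: CHF 18476.34

FCA: the seller delivers export-cleared goods to the carrier; the buyer bears costs from that point.
Seller's account: goods 179329.08 + export clearance 349.70 = 179678.78
Buyer's account: freight 6110.79 + insurance 644.15 + destination terminal 1039.51 + duty 8586.71 + delivery 2095.18 = 18476.34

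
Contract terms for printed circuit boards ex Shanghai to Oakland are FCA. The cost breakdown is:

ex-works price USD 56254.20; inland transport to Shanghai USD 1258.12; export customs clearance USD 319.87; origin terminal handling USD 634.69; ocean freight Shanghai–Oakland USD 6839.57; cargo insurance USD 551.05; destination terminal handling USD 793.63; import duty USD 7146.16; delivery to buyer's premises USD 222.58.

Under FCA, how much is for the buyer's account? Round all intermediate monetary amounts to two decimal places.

Buyer's account: USD 16187.68

FCA: the seller delivers export-cleared goods to the carrier; the buyer bears costs from that point.
Seller's account: goods 56254.20 + inland to port 1258.12 + export clearance 319.87 = 57832.19
Buyer's account: origin terminal 634.69 + freight 6839.57 + insurance 551.05 + destination terminal 793.63 + duty 7146.16 + delivery 222.58 = 16187.68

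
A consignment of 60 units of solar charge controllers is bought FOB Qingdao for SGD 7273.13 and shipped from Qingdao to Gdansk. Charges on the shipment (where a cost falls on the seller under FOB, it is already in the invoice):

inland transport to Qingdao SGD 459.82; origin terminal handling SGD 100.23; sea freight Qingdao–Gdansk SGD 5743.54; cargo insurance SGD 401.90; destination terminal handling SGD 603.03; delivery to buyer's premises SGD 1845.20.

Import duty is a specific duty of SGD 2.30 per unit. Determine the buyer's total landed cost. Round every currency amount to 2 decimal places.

Total landed cost: SGD 16004.80

FOB: the seller bears costs until goods are on board at the origin port; the buyer bears freight, insurance and all costs thereafter.
Already in the invoice (seller's account under FOB): inland to port, origin terminal — exclude.
CIF value = FOB price + freight + insurance = 7273.13 + 5743.54 + 401.90 = 13418.57
Import duty = 60 × 2.30 = 138.00
Buyer bears: freight 5743.54 + insurance 401.90 + destination terminal 603.03 + delivery 1845.20 + duty 138.00 = 8731.67
Landed cost = invoice 7273.13 + 8731.67 = 16004.80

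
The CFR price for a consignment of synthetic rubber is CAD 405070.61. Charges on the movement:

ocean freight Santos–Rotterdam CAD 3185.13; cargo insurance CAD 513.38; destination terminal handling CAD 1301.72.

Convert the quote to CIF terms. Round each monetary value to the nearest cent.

Not relevant to the conversion: freight — on the seller under both CFR and CIF; already in the CFR price and stays in the CIF price. destination terminal — on the buyer under both terms; not part of either seller's price.
From CFR to CIF, the seller additionally bears: insurance.
CIF price = 405070.61 + 513.38 = 405583.99

CIF price: CAD 405583.99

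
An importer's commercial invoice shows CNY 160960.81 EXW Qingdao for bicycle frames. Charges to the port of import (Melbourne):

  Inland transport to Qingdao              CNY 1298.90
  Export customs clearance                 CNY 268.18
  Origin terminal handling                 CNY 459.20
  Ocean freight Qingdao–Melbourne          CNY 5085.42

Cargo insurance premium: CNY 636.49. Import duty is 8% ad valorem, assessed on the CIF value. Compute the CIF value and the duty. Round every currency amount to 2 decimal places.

CIF value: CNY 168709.00; import duty: CNY 13496.72

CIF = EXW price + pre-shipment costs + freight + insurance
CIF = 160960.81 + 1298.90 + 268.18 + 459.20 + 5085.42 + 636.49 = 168709.00
Import duty = 168709.00 × 8% = 13496.72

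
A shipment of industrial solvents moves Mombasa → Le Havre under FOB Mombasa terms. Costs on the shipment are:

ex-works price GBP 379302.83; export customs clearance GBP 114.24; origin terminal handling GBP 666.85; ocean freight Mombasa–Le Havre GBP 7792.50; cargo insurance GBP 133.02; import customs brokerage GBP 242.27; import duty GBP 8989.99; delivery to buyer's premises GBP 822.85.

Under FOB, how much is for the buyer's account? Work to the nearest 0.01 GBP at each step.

FOB: the seller bears costs until goods are on board at the origin port; the buyer bears freight, insurance and all costs thereafter.
Seller's account: goods 379302.83 + export clearance 114.24 + origin terminal 666.85 = 380083.92
Buyer's account: freight 7792.50 + insurance 133.02 + brokerage 242.27 + duty 8989.99 + delivery 822.85 = 17980.63

Buyer's account: GBP 17980.63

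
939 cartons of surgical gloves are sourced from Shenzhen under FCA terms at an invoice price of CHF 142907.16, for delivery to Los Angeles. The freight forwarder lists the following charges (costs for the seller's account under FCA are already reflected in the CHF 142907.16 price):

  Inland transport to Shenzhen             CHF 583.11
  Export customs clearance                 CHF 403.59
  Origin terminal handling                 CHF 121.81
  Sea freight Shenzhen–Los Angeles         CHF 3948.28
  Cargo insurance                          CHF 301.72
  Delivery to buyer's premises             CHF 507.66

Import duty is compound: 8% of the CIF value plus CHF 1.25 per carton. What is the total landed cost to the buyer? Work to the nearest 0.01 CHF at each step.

Total landed cost: CHF 160742.70

FCA: the seller delivers export-cleared goods to the carrier; the buyer bears costs from that point.
Already in the invoice (seller's account under FCA): inland to port, export clearance — exclude.
CIF value = FCA price + origin terminal + freight + insurance = 142907.16 + 121.81 + 3948.28 + 301.72 = 147278.97
Ad valorem component: 147278.97 × 8% = 11782.32
Specific component: 939 × 1.25 = 1173.75
Import duty = 11782.32 + 1173.75 = 12956.07
Buyer bears: origin terminal 121.81 + freight 3948.28 + insurance 301.72 + delivery 507.66 + duty 12956.07 = 17835.54
Landed cost = invoice 142907.16 + 17835.54 = 160742.70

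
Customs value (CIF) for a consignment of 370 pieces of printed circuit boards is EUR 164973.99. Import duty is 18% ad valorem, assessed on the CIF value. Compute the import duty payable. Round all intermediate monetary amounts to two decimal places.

Import duty: EUR 29695.32

Import duty = 164973.99 × 18% = 29695.32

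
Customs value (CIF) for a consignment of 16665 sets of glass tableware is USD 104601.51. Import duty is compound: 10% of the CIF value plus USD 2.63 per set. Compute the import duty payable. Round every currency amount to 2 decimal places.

Ad valorem component: 104601.51 × 10% = 10460.15
Specific component: 16665 × 2.63 = 43828.95
Import duty = 10460.15 + 43828.95 = 54289.10

Import duty: USD 54289.10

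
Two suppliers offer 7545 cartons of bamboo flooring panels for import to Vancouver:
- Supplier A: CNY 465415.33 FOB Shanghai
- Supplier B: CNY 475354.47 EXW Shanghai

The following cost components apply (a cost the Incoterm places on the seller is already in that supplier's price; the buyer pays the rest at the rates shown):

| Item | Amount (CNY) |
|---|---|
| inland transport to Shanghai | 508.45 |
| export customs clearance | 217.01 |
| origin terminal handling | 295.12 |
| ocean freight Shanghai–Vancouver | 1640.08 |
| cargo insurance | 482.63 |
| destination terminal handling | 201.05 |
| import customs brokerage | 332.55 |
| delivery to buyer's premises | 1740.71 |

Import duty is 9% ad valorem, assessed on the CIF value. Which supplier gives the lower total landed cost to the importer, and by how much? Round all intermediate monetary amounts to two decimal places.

Supplier A is cheaper by CNY 11946.10

Supplier A (FOB):
CIF value = FOB price + freight + insurance = 465415.33 + 1640.08 + 482.63 = 467538.04
Import duty = 467538.04 × 9% = 42078.42
Buyer bears (A): 1640.08 + 482.63 + 201.05 + 332.55 + 1740.71 = 4397.02
Landed cost (A) = invoice 465415.33 + 4397.02 + duty 42078.42 = 511890.77
Supplier B (EXW):
CIF value = EXW price + inland to port + export clearance + origin terminal + freight + insurance = 475354.47 + 508.45 + 217.01 + 295.12 + 1640.08 + 482.63 = 478497.76
Import duty = 478497.76 × 9% = 43064.80
Buyer bears (B): 508.45 + 217.01 + 295.12 + 1640.08 + 482.63 + 201.05 + 332.55 + 1740.71 = 5417.60
Landed cost (B) = invoice 475354.47 + 5417.60 + duty 43064.80 = 523836.87
Difference = |511890.77 − 523836.87| = 11946.10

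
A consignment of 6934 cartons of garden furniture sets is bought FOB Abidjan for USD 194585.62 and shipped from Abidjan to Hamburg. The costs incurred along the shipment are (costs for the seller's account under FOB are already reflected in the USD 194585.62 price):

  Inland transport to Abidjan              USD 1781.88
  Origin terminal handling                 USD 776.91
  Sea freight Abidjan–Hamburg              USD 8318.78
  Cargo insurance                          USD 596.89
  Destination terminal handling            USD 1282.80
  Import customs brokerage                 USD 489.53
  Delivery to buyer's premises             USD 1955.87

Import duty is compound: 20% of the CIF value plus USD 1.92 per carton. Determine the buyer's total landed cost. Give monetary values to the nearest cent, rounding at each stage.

FOB: the seller bears costs until goods are on board at the origin port; the buyer bears freight, insurance and all costs thereafter.
Already in the invoice (seller's account under FOB): inland to port, origin terminal — exclude.
CIF value = FOB price + freight + insurance = 194585.62 + 8318.78 + 596.89 = 203501.29
Ad valorem component: 203501.29 × 20% = 40700.26
Specific component: 6934 × 1.92 = 13313.28
Import duty = 40700.26 + 13313.28 = 54013.54
Buyer bears: freight 8318.78 + insurance 596.89 + destination terminal 1282.80 + brokerage 489.53 + delivery 1955.87 + duty 54013.54 = 66657.41
Landed cost = invoice 194585.62 + 66657.41 = 261243.03

Total landed cost: USD 261243.03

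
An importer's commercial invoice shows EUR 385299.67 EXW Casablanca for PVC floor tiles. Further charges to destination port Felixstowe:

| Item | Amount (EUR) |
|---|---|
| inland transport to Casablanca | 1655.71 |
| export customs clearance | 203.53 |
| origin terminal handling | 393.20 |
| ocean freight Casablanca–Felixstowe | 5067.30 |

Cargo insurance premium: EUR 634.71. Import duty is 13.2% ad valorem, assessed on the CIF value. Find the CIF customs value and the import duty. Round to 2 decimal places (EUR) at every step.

CIF = EXW price + pre-shipment costs + freight + insurance
CIF = 385299.67 + 1655.71 + 203.53 + 393.20 + 5067.30 + 634.71 = 393254.12
Import duty = 393254.12 × 13.2% = 51909.54

CIF value: EUR 393254.12; import duty: EUR 51909.54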